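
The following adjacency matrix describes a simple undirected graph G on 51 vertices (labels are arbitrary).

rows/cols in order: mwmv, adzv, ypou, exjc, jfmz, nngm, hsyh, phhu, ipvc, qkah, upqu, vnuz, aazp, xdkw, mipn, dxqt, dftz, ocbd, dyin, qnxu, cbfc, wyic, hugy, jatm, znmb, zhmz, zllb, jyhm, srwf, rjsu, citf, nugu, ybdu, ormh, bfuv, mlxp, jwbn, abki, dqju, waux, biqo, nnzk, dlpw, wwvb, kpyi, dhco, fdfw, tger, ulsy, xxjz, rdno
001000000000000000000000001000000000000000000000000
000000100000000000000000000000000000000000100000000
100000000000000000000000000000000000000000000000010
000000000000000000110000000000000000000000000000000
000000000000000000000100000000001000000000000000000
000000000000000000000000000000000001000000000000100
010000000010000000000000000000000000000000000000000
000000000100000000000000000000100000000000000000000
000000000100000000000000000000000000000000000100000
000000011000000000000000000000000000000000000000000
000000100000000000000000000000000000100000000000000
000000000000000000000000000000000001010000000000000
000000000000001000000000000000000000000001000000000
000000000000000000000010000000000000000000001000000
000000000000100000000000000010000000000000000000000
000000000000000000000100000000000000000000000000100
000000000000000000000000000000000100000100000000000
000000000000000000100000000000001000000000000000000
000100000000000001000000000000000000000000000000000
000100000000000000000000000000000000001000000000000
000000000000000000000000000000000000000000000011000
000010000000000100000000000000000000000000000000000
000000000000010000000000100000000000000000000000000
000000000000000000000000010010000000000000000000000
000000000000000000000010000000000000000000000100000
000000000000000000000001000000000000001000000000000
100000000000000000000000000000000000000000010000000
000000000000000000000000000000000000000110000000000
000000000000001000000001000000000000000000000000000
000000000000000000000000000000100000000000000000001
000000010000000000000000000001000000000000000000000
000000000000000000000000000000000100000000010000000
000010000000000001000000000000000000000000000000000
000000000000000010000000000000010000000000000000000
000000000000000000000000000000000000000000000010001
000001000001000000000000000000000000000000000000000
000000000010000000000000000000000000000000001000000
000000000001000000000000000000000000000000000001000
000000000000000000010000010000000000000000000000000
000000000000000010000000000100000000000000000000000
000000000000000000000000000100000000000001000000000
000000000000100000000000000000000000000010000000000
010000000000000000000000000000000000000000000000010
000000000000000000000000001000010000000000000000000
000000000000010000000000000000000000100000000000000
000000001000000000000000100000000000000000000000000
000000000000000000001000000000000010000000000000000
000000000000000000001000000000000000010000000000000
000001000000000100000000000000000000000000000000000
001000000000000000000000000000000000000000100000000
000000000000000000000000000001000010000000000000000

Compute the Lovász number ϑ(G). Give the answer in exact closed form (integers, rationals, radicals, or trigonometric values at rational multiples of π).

N(kpyi) = {xdkw, jwbn}, |N(kpyi)| = 2.
Vertex cbfc has 2 neighbors: fdfw, tger.
deg(srwf) = 2; N(srwf) = {mipn, jatm}.
Vertex mlxp has 2 neighbors: nngm, vnuz.
Every vertex has degree 2 (N=51); a single 51-cycle (edge-transitive).
spec(A) ≈ [2.0, 1.9848, 1.9396, 1.8649, 1.762, 1.6324, 1.478, 1.3012, 1.1047, 0.8915, 0.6647, 0.4279, 0.1845, -0.0616, -0.3068, -0.5473, -0.7796, -1.0, -1.2053, -1.3923, -1.5582, -1.7004, -1.8169, -1.9059, -1.9659, -1.9962] (distinct, 4 d.p.).
Lovász: ϑ = −51(-2*cos(pi/51))/(2+-(-1)*2*cos(pi/51)) = 51*cos(pi/51)/(cos(pi/51) + 1).
≈ 25.475794 (to 6 d.p.).
Sandwich: α(G)=25 ≤ ϑ(G)=51*cos(pi/51)/(cos(pi/51) + 1) ≤ χ(Ḡ)=26 (both strict).

51*cos(pi/51)/(cos(pi/51) + 1)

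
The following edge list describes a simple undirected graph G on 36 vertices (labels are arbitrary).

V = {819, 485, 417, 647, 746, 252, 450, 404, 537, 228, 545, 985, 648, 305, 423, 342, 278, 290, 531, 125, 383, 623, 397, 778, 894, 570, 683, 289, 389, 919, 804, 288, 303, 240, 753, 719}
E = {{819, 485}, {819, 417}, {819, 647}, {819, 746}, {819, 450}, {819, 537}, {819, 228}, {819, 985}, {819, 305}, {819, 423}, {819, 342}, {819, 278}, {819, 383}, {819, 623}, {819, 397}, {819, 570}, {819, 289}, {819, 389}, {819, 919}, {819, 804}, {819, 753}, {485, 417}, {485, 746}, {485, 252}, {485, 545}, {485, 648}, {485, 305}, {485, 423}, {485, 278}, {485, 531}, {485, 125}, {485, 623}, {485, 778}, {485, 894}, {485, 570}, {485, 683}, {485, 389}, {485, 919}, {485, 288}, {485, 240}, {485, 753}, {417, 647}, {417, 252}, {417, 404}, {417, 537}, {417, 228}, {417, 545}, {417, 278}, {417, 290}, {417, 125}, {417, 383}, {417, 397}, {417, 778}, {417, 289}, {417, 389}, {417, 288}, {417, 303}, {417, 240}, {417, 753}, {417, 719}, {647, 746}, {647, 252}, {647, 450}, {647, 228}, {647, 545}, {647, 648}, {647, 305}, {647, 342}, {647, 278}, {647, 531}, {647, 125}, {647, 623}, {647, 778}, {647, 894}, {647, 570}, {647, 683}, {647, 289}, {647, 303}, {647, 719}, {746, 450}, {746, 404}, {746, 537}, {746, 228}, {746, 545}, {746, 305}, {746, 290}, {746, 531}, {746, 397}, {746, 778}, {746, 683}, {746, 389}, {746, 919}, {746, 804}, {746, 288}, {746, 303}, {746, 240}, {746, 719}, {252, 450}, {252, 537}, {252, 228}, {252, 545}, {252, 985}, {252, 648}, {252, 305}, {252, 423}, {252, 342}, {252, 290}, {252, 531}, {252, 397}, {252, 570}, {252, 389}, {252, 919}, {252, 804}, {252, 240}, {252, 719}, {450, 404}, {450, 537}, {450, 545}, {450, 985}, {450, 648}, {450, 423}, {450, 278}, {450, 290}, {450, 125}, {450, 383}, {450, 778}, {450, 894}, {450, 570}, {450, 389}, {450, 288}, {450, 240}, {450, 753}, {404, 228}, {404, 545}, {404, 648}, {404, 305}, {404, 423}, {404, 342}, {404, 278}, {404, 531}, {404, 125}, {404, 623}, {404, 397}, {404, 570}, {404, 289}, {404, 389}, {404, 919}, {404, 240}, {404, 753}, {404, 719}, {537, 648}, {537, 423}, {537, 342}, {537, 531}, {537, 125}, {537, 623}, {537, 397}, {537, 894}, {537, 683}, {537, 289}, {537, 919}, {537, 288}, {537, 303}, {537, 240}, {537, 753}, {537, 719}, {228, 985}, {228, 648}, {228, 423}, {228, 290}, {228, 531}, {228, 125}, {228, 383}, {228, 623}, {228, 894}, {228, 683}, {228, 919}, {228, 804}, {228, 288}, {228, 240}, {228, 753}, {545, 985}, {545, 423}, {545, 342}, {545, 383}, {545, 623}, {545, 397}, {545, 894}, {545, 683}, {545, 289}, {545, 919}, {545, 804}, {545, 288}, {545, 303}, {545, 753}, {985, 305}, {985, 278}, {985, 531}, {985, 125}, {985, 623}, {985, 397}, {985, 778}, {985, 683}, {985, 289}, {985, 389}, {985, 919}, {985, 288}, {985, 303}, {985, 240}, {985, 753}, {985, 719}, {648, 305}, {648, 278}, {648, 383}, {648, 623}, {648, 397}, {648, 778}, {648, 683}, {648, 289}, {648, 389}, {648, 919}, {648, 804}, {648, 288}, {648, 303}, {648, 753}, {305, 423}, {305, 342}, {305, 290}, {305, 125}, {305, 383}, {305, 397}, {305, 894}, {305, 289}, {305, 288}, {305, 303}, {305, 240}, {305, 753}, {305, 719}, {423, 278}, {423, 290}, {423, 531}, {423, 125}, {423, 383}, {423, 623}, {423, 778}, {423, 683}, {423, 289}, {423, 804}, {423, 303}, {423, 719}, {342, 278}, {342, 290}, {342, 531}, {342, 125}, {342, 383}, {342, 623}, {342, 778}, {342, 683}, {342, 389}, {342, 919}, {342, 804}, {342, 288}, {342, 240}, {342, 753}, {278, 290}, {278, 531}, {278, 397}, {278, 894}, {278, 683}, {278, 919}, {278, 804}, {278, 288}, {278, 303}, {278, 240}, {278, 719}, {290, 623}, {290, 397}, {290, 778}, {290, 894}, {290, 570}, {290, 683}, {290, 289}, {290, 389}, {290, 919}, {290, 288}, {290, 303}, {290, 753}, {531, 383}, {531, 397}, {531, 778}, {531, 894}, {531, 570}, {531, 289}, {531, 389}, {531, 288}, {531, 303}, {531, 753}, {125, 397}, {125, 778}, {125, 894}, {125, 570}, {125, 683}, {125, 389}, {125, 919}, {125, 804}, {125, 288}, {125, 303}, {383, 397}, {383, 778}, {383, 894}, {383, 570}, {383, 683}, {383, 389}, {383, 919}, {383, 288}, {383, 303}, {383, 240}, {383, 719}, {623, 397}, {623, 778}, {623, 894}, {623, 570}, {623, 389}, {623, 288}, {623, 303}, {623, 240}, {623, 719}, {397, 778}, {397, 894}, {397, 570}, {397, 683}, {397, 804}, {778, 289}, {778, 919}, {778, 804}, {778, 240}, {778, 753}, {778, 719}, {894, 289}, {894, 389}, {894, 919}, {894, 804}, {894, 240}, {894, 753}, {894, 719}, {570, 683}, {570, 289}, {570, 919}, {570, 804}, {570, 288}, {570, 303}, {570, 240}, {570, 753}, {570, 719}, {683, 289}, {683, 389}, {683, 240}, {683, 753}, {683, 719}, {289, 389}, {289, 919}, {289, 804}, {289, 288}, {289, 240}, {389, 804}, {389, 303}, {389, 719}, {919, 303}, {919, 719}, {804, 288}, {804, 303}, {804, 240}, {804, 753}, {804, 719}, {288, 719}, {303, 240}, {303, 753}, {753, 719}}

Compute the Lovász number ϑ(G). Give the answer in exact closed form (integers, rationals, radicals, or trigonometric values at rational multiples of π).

8

Vertex 240 has 21 neighbors: 485, 417, 746, 252, 450, 404, 537, 228, 985, 305, 342, 278, 383, 623, 778, 894, 570, 683, 289, 804, 303.
Vertex 423 has 21 neighbors: 819, 485, 252, 450, 404, 537, 228, 545, 305, 278, 290, 531, 125, 383, 623, 778, 683, 289, 804, 303, 719.
Vertex 683 has 21 neighbors: 485, 647, 746, 537, 228, 545, 985, 648, 423, 342, 278, 290, 125, 383, 397, 570, 289, 389, 240, 753, 719.
deg(485) = 21; N(485) = {819, 417, 746, 252, 545, 648, 305, 423, 278, 531, 125, 623, 778, 894, 570, 683, 389, 919, 288, 240, 753}.
G on 36 vertices is 21-regular; Kneser K(9,2) on C(9,2)=36 vertices.
Distinct eigenvalues (to 6 d.p.): [21.0, 1.0, -6.0].
λ_max=21, λ_min=-6; ϑ = −36·λ_min/(λ_max−λ_min) = 8.
= 8.00000… (decimal).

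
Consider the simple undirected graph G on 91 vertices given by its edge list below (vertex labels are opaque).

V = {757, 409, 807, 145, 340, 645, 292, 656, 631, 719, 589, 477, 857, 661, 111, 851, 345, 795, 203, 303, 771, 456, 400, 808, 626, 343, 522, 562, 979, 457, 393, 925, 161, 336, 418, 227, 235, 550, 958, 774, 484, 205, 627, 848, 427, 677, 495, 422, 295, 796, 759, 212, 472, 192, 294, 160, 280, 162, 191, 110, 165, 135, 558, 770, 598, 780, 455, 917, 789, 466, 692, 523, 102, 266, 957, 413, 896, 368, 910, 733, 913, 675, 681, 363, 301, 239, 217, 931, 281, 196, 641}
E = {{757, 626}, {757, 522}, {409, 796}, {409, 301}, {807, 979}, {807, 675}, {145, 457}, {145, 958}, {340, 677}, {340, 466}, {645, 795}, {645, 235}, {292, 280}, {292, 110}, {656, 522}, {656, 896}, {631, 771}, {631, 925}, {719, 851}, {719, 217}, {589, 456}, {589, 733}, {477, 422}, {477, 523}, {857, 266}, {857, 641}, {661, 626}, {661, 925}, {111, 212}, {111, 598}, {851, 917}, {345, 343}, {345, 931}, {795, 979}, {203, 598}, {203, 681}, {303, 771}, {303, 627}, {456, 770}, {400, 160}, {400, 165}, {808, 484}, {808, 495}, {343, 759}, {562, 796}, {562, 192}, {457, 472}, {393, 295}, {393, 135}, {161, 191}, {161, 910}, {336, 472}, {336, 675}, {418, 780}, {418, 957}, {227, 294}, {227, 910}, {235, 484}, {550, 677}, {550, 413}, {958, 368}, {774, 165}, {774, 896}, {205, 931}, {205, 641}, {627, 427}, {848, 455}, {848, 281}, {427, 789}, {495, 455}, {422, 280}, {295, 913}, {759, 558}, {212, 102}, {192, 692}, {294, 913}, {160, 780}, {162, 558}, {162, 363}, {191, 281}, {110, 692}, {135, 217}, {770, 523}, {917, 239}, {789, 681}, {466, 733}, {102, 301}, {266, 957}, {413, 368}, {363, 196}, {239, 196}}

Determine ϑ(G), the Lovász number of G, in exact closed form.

Vertex 477 has 2 neighbors: 422, 523.
Vertex 135 has 2 neighbors: 393, 217.
deg(212) = 2; N(212) = {111, 102}.
Vertex 295 has 2 neighbors: 393, 913.
Regular of degree 2 on 91 vertices: a single 91-cycle (edge-transitive).
spec(A) ≈ [2.0, 1.995235, 1.980961, 1.957247, 1.924206, 1.881995, 1.830816, 1.770912, 1.702569, 1.626112, 1.541906, 1.450353, 1.351887, 1.24698, 1.136129, 1.019865, 0.898741, 0.773333, 0.644241, 0.512078, 0.377475, 0.241073, 0.103523, -0.034521, -0.172401, -0.309459, -0.445042, -0.578504, -0.70921, -0.836536, -0.959875, -1.07864, -1.192265, -1.300208, -1.401955, -1.497021, -1.584954, -1.665333, -1.737776, -1.801938, -1.857512, -1.904235, -1.941884, -1.970278, -1.989283, -1.998808] (distinct, 6 d.p.).
ϑ = −N·λ_min/(λ_max−λ_min) = −91·(-2*cos(pi/91))/(2−(-2*cos(pi/91))) = 91*cos(pi/91)/(cos(pi/91) + 1).
= 45.4864… (decimal).
45 ≤ 91*cos(pi/91)/(cos(pi/91) + 1) ≤ 46: both strict.

91*cos(pi/91)/(cos(pi/91) + 1)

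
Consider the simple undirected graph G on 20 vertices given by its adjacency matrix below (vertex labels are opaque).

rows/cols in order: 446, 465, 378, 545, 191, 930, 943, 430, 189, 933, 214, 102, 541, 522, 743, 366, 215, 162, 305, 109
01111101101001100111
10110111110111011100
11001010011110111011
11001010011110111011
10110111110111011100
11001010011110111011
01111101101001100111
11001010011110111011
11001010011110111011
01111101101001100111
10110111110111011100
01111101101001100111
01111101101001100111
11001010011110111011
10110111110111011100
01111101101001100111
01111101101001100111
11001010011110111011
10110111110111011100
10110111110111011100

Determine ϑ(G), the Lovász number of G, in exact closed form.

7

N(933) = {465, 378, 545, 191, 930, 430, 189, 214, 522, 743, 162, 305, 109}, |N(933)| = 13.
N(446) = {465, 378, 545, 191, 930, 430, 189, 214, 522, 743, 162, 305, 109}, |N(446)| = 13.
N(378) = {446, 465, 191, 943, 933, 214, 102, 541, 743, 366, 215, 305, 109}, |N(378)| = 13.
deg(305) = 14; N(305) = {446, 378, 545, 930, 943, 430, 189, 933, 102, 541, 522, 366, 215, 162}.
K_{7,7,6} (perfect); ϑ(G) = α(G) = max{7,7,6} = 7.
Numerically 7.000000.
Check 7 ≤ 7 ≤ 7: collapsed.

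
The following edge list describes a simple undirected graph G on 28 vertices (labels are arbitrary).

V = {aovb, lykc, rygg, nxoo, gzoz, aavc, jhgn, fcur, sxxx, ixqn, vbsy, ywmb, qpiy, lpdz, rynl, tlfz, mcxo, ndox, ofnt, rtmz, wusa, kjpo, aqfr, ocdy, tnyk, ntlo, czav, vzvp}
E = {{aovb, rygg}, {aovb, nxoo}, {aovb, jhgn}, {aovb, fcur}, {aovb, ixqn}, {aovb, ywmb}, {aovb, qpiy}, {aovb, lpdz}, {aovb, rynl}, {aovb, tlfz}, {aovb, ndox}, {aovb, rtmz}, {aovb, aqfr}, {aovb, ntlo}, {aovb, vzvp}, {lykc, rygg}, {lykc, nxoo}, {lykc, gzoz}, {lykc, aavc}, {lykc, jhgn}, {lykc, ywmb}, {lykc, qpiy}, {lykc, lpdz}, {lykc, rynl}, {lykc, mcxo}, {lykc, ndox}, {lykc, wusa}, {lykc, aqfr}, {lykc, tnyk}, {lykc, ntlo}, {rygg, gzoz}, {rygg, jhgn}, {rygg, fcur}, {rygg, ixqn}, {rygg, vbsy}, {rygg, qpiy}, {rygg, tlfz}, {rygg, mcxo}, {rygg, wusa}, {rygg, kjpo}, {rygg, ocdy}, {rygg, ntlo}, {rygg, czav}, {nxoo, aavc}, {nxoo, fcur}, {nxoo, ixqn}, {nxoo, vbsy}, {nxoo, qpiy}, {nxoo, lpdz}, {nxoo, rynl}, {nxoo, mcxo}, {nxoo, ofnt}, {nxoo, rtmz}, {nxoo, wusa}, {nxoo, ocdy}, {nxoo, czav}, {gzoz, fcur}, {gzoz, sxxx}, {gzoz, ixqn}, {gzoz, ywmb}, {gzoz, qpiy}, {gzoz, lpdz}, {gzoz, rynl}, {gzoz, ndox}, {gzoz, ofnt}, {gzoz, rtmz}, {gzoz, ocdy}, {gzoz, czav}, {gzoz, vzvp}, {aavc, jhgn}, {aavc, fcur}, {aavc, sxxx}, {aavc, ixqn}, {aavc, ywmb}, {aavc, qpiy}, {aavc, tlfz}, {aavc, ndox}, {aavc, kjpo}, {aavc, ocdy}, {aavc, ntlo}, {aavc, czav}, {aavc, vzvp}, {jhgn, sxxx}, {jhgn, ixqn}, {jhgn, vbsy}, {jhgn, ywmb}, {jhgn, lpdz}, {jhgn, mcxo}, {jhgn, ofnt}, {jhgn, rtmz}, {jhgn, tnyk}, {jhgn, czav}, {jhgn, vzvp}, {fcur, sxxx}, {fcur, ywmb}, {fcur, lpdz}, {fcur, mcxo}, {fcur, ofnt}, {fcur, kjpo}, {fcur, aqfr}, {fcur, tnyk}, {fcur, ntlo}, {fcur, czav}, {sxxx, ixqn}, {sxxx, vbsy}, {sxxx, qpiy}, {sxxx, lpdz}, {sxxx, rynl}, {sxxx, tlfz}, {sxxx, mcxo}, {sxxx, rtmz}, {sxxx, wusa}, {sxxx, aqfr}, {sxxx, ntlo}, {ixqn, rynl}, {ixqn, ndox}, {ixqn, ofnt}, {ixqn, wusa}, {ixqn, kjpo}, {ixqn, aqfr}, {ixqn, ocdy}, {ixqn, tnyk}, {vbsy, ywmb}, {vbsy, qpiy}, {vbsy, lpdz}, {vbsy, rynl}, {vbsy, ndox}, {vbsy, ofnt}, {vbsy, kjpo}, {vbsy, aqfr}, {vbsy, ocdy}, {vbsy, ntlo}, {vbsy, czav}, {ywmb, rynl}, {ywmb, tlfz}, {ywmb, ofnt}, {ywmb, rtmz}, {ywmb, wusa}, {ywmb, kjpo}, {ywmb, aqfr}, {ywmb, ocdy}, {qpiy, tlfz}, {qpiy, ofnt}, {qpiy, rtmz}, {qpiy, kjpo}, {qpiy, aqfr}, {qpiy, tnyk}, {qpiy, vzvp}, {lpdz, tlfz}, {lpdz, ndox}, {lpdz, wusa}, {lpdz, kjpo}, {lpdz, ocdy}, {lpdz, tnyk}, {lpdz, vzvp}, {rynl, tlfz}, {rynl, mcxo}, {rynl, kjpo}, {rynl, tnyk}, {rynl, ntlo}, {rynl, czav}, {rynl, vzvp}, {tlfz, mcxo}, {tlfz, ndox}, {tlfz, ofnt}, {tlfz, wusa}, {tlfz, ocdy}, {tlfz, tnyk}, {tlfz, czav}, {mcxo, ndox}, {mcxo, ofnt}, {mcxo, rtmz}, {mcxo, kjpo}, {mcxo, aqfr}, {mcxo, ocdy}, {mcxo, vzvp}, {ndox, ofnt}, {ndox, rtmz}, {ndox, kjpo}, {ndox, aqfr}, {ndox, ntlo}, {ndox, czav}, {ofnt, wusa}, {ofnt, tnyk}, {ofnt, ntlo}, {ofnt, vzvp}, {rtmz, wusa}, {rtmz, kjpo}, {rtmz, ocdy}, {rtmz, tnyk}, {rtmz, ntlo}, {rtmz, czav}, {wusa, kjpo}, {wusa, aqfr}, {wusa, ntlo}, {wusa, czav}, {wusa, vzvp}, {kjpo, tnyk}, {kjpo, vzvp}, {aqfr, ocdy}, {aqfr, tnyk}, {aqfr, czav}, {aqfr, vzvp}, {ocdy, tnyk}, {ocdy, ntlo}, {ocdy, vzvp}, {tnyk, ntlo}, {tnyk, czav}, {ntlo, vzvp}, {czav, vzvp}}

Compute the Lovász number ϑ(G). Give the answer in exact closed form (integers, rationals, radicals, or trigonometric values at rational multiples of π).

N(fcur) = {aovb, rygg, nxoo, gzoz, aavc, sxxx, ywmb, lpdz, mcxo, ofnt, kjpo, aqfr, tnyk, ntlo, czav}, |N(fcur)| = 15.
N(rtmz) = {aovb, nxoo, gzoz, jhgn, sxxx, ywmb, qpiy, mcxo, ndox, wusa, kjpo, ocdy, tnyk, ntlo, czav}, |N(rtmz)| = 15.
Vertex aavc has 15 neighbors: lykc, nxoo, jhgn, fcur, sxxx, ixqn, ywmb, qpiy, tlfz, ndox, kjpo, ocdy, ntlo, czav, vzvp.
deg(aovb) = 15; N(aovb) = {rygg, nxoo, jhgn, fcur, ixqn, ywmb, qpiy, lpdz, rynl, tlfz, ndox, rtmz, aqfr, ntlo, vzvp}.
Regular of degree 15 on 28 vertices: Kneser-type, 2-subsets of [8].
Distinct eigenvalues (to 4 d.p.): [15.0, 1.0, -5.0].
With N=28: ϑ(G) = 28·(-1*(-5))/(15−(-5)) = 7.
= 7.00000000… (decimal).

7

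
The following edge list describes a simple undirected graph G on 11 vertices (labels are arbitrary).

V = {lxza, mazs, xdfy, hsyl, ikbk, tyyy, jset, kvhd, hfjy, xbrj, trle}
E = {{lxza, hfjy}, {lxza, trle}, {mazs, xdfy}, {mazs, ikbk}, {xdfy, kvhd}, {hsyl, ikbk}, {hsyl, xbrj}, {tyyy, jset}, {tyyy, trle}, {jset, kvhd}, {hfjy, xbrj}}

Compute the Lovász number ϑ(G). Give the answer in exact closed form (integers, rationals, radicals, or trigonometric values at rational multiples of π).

Vertex xdfy has 2 neighbors: mazs, kvhd.
N(xbrj) = {hsyl, hfjy}, |N(xbrj)| = 2.
Vertex hsyl has 2 neighbors: ikbk, xbrj.
deg(mazs) = 2; N(mazs) = {xdfy, ikbk}.
deg(v) = 2 for all v (|V|=11); a single 11-cycle (edge-transitive).
Distinct eigenvalues (to 5 d.p.): [2.0, 1.68251, 0.83083, -0.28463, -1.30972, -1.91899].
Lovász (edge-transitive): ϑ = −11·(-2*cos(pi/11))/((2)−(-2*cos(pi/11))) = 11*cos(pi/11)/(cos(pi/11) + 1).
Numerically 5.3863.
α=5, χ(Ḡ)=6; ϑ=11*cos(pi/11)/(cos(pi/11) + 1) lies between (both strict).

11*cos(pi/11)/(cos(pi/11) + 1)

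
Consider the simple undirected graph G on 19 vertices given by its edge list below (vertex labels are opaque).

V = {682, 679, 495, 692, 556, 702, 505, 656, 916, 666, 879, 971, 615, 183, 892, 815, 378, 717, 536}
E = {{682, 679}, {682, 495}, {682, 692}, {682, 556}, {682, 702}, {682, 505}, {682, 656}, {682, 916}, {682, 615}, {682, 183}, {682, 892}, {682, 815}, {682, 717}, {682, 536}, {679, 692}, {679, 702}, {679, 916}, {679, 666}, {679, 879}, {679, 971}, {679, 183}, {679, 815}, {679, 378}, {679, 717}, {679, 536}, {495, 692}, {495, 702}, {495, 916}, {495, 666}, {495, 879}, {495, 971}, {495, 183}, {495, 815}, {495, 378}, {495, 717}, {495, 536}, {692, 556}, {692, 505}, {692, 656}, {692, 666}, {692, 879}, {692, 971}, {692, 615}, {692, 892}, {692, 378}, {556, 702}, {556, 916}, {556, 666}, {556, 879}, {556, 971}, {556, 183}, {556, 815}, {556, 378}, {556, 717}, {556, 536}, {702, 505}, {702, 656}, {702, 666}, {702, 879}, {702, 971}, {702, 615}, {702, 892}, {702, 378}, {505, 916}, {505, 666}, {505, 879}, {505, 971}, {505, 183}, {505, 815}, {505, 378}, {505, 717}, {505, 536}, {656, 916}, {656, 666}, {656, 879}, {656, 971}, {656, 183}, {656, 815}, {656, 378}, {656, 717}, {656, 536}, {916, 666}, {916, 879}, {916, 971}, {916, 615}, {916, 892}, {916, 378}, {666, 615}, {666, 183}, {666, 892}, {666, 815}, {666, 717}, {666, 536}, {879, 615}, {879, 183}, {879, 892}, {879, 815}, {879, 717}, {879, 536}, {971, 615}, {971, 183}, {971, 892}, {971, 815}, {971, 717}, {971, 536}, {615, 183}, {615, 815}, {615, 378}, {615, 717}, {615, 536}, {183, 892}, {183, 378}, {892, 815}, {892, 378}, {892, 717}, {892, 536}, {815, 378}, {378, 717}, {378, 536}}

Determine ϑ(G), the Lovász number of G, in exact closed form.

N(682) = {679, 495, 692, 556, 702, 505, 656, 916, 615, 183, 892, 815, 717, 536}, |N(682)| = 14.
deg(656) = 12; N(656) = {682, 692, 702, 916, 666, 879, 971, 183, 815, 378, 717, 536}.
deg(183) = 12; N(183) = {682, 679, 495, 556, 505, 656, 666, 879, 971, 615, 892, 378}.
Vertex 666 has 14 neighbors: 679, 495, 692, 556, 702, 505, 656, 916, 615, 183, 892, 815, 717, 536.
Complete 3-partite, parts [7, 7, 5]: perfect, ϑ = α = 7.
ϑ(G) ≈ 7.0000.
Sandwich: α(G)=7 ≤ ϑ(G)=7 ≤ χ(Ḡ)=7 (collapsed).

7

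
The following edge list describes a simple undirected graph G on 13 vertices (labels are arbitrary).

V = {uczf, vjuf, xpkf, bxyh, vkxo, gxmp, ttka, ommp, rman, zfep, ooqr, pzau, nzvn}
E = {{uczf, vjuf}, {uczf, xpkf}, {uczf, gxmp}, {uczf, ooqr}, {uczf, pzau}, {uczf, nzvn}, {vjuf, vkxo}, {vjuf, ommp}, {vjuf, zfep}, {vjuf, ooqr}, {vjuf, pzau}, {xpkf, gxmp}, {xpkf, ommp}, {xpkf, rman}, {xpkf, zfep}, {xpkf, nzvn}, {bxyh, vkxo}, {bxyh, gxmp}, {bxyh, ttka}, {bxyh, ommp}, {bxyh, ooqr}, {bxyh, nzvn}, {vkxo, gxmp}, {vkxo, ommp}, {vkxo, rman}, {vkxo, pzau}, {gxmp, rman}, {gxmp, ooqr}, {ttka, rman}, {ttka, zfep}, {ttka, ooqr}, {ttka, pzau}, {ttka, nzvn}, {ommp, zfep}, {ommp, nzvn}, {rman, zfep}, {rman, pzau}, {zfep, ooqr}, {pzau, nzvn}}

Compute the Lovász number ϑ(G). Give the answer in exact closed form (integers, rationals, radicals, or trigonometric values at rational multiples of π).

N(rman) = {xpkf, vkxo, gxmp, ttka, zfep, pzau}, |N(rman)| = 6.
N(vjuf) = {uczf, vkxo, ommp, zfep, ooqr, pzau}, |N(vjuf)| = 6.
Vertex ttka has 6 neighbors: bxyh, rman, zfep, ooqr, pzau, nzvn.
deg(zfep) = 6; N(zfep) = {vjuf, xpkf, ttka, ommp, rman, ooqr}.
Every vertex has degree 6 (N=13); SR(13,6,2,3) — a Paley graph.
Distinct eigenvalues (to 3 d.p.): [6.0, 1.303, -2.303].
Lovász (edge-transitive): ϑ = −13·(-sqrt(13)/2 - 1/2)/((6)−(-sqrt(13)/2 - 1/2)) = sqrt(13).
ϑ(G) ≈ 3.6056.

sqrt(13)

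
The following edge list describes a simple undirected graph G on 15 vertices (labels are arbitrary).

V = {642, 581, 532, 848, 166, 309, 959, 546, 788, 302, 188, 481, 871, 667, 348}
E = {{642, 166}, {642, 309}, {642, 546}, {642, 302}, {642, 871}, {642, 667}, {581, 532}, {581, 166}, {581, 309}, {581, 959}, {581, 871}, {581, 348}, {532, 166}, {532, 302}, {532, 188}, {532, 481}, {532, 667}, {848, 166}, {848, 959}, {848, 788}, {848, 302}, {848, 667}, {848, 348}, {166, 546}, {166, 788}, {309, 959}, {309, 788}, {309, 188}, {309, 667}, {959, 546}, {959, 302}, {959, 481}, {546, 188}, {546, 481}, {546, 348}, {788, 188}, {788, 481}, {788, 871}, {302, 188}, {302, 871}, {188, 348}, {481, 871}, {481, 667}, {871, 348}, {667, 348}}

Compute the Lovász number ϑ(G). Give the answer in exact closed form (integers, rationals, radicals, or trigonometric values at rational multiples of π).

5

deg(848) = 6; N(848) = {166, 959, 788, 302, 667, 348}.
deg(959) = 6; N(959) = {581, 848, 309, 546, 302, 481}.
deg(546) = 6; N(546) = {642, 166, 959, 188, 481, 348}.
N(788) = {848, 166, 309, 188, 481, 871}, |N(788)| = 6.
deg(v) = 6 for all v (|V|=15); this is K(6,2), the Kneser graph.
Distinct eigenvalues (to 6 d.p.): [6.0, 1.0, -3.0].
With N=15: ϑ(G) = 15·(-1*(-3))/(6−(-3)) = 5.
ϑ(G) ≈ 5.0000.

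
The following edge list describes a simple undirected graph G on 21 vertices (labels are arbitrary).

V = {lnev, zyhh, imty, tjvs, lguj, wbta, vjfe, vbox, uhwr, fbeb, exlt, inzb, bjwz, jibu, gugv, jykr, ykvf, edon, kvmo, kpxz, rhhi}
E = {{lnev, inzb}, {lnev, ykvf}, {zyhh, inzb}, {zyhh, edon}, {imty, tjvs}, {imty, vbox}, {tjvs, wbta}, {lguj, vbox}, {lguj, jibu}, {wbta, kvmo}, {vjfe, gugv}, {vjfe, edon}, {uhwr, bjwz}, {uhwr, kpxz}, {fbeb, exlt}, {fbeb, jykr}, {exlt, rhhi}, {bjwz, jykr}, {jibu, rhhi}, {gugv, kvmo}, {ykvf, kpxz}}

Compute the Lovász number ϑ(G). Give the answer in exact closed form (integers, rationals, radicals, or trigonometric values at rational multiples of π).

21*cos(pi/21)/(cos(pi/21) + 1)

N(tjvs) = {imty, wbta}, |N(tjvs)| = 2.
Vertex gugv has 2 neighbors: vjfe, kvmo.
N(vbox) = {imty, lguj}, |N(vbox)| = 2.
Vertex edon has 2 neighbors: zyhh, vjfe.
Every vertex has degree 2 (N=21); the odd cycle C_{21}.
Distinct eigenvalues (to 6 d.p.): [2.0, 1.911146, 1.652478, 1.24698, 0.730682, 0.14946, -0.445042, -1.0, -1.466104, -1.801938, -1.977662].
Lovász (edge-transitive): ϑ = −21·(-2*cos(pi/21))/((2)−(-2*cos(pi/21))) = 21*cos(pi/21)/(cos(pi/21) + 1).
≈ 10.44103 (to 5 d.p.).
10 ≤ 21*cos(pi/21)/(cos(pi/21) + 1) ≤ 11: both strict.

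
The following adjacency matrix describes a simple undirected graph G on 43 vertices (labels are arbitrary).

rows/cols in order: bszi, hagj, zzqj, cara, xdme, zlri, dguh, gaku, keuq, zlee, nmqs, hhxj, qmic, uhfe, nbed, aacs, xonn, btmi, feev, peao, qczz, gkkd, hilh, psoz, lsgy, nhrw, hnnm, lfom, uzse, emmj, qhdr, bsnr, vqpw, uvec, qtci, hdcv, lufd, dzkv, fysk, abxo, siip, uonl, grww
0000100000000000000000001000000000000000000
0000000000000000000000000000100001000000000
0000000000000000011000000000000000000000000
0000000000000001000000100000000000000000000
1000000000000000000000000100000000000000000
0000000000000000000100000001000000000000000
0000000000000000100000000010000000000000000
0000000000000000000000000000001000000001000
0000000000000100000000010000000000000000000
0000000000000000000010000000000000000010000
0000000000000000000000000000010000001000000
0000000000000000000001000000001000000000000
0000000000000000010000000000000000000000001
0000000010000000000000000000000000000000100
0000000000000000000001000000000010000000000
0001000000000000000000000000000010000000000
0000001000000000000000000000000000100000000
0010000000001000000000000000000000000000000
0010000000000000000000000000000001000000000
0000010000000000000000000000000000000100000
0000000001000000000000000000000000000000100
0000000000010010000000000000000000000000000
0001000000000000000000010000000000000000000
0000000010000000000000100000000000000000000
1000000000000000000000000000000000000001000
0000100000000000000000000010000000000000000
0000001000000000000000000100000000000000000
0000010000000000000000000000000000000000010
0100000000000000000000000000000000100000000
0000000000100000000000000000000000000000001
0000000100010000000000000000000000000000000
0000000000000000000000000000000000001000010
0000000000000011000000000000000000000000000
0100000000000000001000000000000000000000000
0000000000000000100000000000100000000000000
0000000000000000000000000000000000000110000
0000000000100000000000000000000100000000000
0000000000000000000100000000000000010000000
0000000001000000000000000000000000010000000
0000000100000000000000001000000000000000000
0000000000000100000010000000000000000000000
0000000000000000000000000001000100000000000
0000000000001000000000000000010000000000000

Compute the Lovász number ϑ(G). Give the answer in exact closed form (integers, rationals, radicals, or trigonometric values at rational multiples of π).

Vertex aacs has 2 neighbors: cara, vqpw.
deg(hagj) = 2; N(hagj) = {uzse, uvec}.
Vertex zlee has 2 neighbors: qczz, fysk.
deg(qhdr) = 2; N(qhdr) = {gaku, hhxj}.
G on 43 vertices is 2-regular; connected 2-regular on 43 ⇒ C_{43}.
Distinct eigenvalues (to 6 d.p.): [2.0, 1.978687, 1.915201, 1.810896, 1.667996, 1.489544, 1.279346, 1.041881, 0.782209, 0.505867, 0.218742, -0.073044, -0.363274, -0.645761, -0.914485, -1.163718, -1.388148, -1.582993, -1.744099, -1.868032, -1.952152, -1.994665].
With N=43: ϑ(G) = 43·(-(-1)*2*cos(pi/43))/(2−(-2*cos(pi/43))) = 43*cos(pi/43)/(cos(pi/43) + 1).
ϑ(G) ≈ 21.4713.
Sandwich: α(G)=21 ≤ ϑ(G)=43*cos(pi/43)/(cos(pi/43) + 1) ≤ χ(Ḡ)=22 (both strict).

43*cos(pi/43)/(cos(pi/43) + 1)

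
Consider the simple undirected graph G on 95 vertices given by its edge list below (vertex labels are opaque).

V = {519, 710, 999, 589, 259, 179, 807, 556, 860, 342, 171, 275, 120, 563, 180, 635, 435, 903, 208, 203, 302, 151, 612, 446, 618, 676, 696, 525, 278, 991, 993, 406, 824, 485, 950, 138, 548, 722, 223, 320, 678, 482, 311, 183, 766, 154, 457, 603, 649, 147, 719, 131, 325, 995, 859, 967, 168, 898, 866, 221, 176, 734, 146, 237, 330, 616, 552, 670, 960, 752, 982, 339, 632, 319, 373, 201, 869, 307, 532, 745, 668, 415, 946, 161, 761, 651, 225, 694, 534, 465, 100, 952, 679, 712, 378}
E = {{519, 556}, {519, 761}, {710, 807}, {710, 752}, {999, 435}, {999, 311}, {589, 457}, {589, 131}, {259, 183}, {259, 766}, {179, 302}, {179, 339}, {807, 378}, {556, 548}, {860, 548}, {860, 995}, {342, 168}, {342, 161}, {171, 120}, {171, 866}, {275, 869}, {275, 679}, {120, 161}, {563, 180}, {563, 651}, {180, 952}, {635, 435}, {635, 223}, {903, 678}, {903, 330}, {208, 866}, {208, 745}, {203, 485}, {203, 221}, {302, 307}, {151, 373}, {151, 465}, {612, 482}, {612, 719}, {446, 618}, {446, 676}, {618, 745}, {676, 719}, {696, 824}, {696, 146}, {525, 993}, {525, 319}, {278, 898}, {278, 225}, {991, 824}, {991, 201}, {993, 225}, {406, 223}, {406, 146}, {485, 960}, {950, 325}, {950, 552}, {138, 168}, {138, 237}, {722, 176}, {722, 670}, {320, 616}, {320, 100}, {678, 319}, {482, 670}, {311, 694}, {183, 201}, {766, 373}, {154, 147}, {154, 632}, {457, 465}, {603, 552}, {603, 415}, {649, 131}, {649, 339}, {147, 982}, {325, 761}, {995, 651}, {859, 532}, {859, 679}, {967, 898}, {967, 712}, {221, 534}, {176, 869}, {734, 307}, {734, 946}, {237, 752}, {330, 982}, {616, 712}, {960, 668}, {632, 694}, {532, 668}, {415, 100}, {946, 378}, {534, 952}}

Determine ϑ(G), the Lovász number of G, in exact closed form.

95*cos(pi/95)/(cos(pi/95) + 1)

Vertex 993 has 2 neighbors: 525, 225.
N(415) = {603, 100}, |N(415)| = 2.
N(138) = {168, 237}, |N(138)| = 2.
Vertex 995 has 2 neighbors: 860, 651.
Every vertex has degree 2 (N=95); this is C_{95}, the 95-cycle.
spec(A) ≈ [2.0, 1.99563, 1.98253, 1.96076, 1.93042, 1.89163, 1.84458, 1.78946, 1.72651, 1.65602, 1.57828, 1.49364, 1.40247, 1.30517, 1.20216, 1.0939, 0.98085, 0.86351, 0.74239, 0.61803, 0.49097, 0.36176, 0.23097, 0.09917, -0.03307, -0.16516, -0.29653, -0.4266, -0.55481, -0.68059, -0.80339, -0.92268, -1.03794, -1.14866, -1.25435, -1.35456, -1.44885, -1.5368, -1.61803, -1.69219, -1.75895, -1.81801, -1.86913, -1.91207, -1.94665, -1.97272, -1.99017, -1.99891] (distinct, 5 d.p.).
−95·(-2*cos(pi/95)) / ((2)−(-2*cos(pi/95))) = 95*cos(pi/95)/(cos(pi/95) + 1) = ϑ(G).
≈ 47.4870113 (to 7 d.p.).
Lovász sandwich 47 ≤ 95*cos(pi/95)/(cos(pi/95) + 1) ≤ 48: both strict.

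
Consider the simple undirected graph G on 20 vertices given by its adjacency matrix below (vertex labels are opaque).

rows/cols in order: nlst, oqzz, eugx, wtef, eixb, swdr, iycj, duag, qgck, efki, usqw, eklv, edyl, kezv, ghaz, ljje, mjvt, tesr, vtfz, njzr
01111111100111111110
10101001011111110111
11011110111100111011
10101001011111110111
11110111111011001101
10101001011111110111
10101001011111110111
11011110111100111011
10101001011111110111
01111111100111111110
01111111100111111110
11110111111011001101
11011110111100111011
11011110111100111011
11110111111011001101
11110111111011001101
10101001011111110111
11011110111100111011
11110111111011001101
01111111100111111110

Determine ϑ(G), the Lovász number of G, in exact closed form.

6

Vertex usqw has 16 neighbors: oqzz, eugx, wtef, eixb, swdr, iycj, duag, qgck, eklv, edyl, kezv, ghaz, ljje, mjvt, tesr, vtfz.
Vertex njzr has 16 neighbors: oqzz, eugx, wtef, eixb, swdr, iycj, duag, qgck, eklv, edyl, kezv, ghaz, ljje, mjvt, tesr, vtfz.
N(swdr) = {nlst, eugx, eixb, duag, efki, usqw, eklv, edyl, kezv, ghaz, ljje, tesr, vtfz, njzr}, |N(swdr)| = 14.
deg(tesr) = 15; N(tesr) = {nlst, oqzz, wtef, eixb, swdr, iycj, qgck, efki, usqw, eklv, ghaz, ljje, mjvt, vtfz, njzr}.
Complete 4-partite, parts [6, 5, 5, 4]: perfect, ϑ = α = 6.
= 6.000000… (decimal).
Check 6 ≤ 6 ≤ 6: collapsed.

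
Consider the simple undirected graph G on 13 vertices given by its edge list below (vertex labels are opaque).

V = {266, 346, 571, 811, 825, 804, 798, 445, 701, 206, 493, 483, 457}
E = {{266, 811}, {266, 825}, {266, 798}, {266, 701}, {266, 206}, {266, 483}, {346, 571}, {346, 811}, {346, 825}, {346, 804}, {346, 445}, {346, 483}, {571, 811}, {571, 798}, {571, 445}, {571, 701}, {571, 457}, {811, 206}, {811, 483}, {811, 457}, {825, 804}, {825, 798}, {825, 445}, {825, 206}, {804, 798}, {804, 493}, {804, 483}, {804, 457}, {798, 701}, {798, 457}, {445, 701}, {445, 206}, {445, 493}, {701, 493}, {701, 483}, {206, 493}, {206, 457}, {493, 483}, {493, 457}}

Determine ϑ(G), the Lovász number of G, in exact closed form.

Vertex 798 has 6 neighbors: 266, 571, 825, 804, 701, 457.
deg(457) = 6; N(457) = {571, 811, 804, 798, 206, 493}.
Vertex 266 has 6 neighbors: 811, 825, 798, 701, 206, 483.
Vertex 493 has 6 neighbors: 804, 445, 701, 206, 483, 457.
Regular of degree 6 on 13 vertices: Paley(13): SR with (k,λ,μ)=(6,2,3).
Distinct eigenvalues (to 5 d.p.): [6.0, 1.30278, -2.30278].
λ_max=6, λ_min=-sqrt(13)/2 - 1/2; ϑ = −13·λ_min/(λ_max−λ_min) = sqrt(13).
= 3.60555… (decimal).

sqrt(13)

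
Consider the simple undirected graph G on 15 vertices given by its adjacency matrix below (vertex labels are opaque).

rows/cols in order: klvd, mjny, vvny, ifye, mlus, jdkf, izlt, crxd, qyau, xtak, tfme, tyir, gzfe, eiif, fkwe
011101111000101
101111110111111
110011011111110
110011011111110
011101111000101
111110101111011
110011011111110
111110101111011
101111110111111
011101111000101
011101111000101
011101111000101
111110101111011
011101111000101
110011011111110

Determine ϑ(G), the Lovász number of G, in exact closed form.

6

Vertex fkwe has 11 neighbors: klvd, mjny, mlus, jdkf, crxd, qyau, xtak, tfme, tyir, gzfe, eiif.
deg(klvd) = 9; N(klvd) = {mjny, vvny, ifye, jdkf, izlt, crxd, qyau, gzfe, fkwe}.
N(eiif) = {mjny, vvny, ifye, jdkf, izlt, crxd, qyau, gzfe, fkwe}, |N(eiif)| = 9.
N(vvny) = {klvd, mjny, mlus, jdkf, crxd, qyau, xtak, tfme, tyir, gzfe, eiif}, |N(vvny)| = 11.
4 parts of sizes [6, 4, 3, 2]; α(G) = 6 = ϑ (perfect).
≈ 6.0000000 (to 7 d.p.).
Lovász sandwich 6 ≤ 6 ≤ 6: collapsed.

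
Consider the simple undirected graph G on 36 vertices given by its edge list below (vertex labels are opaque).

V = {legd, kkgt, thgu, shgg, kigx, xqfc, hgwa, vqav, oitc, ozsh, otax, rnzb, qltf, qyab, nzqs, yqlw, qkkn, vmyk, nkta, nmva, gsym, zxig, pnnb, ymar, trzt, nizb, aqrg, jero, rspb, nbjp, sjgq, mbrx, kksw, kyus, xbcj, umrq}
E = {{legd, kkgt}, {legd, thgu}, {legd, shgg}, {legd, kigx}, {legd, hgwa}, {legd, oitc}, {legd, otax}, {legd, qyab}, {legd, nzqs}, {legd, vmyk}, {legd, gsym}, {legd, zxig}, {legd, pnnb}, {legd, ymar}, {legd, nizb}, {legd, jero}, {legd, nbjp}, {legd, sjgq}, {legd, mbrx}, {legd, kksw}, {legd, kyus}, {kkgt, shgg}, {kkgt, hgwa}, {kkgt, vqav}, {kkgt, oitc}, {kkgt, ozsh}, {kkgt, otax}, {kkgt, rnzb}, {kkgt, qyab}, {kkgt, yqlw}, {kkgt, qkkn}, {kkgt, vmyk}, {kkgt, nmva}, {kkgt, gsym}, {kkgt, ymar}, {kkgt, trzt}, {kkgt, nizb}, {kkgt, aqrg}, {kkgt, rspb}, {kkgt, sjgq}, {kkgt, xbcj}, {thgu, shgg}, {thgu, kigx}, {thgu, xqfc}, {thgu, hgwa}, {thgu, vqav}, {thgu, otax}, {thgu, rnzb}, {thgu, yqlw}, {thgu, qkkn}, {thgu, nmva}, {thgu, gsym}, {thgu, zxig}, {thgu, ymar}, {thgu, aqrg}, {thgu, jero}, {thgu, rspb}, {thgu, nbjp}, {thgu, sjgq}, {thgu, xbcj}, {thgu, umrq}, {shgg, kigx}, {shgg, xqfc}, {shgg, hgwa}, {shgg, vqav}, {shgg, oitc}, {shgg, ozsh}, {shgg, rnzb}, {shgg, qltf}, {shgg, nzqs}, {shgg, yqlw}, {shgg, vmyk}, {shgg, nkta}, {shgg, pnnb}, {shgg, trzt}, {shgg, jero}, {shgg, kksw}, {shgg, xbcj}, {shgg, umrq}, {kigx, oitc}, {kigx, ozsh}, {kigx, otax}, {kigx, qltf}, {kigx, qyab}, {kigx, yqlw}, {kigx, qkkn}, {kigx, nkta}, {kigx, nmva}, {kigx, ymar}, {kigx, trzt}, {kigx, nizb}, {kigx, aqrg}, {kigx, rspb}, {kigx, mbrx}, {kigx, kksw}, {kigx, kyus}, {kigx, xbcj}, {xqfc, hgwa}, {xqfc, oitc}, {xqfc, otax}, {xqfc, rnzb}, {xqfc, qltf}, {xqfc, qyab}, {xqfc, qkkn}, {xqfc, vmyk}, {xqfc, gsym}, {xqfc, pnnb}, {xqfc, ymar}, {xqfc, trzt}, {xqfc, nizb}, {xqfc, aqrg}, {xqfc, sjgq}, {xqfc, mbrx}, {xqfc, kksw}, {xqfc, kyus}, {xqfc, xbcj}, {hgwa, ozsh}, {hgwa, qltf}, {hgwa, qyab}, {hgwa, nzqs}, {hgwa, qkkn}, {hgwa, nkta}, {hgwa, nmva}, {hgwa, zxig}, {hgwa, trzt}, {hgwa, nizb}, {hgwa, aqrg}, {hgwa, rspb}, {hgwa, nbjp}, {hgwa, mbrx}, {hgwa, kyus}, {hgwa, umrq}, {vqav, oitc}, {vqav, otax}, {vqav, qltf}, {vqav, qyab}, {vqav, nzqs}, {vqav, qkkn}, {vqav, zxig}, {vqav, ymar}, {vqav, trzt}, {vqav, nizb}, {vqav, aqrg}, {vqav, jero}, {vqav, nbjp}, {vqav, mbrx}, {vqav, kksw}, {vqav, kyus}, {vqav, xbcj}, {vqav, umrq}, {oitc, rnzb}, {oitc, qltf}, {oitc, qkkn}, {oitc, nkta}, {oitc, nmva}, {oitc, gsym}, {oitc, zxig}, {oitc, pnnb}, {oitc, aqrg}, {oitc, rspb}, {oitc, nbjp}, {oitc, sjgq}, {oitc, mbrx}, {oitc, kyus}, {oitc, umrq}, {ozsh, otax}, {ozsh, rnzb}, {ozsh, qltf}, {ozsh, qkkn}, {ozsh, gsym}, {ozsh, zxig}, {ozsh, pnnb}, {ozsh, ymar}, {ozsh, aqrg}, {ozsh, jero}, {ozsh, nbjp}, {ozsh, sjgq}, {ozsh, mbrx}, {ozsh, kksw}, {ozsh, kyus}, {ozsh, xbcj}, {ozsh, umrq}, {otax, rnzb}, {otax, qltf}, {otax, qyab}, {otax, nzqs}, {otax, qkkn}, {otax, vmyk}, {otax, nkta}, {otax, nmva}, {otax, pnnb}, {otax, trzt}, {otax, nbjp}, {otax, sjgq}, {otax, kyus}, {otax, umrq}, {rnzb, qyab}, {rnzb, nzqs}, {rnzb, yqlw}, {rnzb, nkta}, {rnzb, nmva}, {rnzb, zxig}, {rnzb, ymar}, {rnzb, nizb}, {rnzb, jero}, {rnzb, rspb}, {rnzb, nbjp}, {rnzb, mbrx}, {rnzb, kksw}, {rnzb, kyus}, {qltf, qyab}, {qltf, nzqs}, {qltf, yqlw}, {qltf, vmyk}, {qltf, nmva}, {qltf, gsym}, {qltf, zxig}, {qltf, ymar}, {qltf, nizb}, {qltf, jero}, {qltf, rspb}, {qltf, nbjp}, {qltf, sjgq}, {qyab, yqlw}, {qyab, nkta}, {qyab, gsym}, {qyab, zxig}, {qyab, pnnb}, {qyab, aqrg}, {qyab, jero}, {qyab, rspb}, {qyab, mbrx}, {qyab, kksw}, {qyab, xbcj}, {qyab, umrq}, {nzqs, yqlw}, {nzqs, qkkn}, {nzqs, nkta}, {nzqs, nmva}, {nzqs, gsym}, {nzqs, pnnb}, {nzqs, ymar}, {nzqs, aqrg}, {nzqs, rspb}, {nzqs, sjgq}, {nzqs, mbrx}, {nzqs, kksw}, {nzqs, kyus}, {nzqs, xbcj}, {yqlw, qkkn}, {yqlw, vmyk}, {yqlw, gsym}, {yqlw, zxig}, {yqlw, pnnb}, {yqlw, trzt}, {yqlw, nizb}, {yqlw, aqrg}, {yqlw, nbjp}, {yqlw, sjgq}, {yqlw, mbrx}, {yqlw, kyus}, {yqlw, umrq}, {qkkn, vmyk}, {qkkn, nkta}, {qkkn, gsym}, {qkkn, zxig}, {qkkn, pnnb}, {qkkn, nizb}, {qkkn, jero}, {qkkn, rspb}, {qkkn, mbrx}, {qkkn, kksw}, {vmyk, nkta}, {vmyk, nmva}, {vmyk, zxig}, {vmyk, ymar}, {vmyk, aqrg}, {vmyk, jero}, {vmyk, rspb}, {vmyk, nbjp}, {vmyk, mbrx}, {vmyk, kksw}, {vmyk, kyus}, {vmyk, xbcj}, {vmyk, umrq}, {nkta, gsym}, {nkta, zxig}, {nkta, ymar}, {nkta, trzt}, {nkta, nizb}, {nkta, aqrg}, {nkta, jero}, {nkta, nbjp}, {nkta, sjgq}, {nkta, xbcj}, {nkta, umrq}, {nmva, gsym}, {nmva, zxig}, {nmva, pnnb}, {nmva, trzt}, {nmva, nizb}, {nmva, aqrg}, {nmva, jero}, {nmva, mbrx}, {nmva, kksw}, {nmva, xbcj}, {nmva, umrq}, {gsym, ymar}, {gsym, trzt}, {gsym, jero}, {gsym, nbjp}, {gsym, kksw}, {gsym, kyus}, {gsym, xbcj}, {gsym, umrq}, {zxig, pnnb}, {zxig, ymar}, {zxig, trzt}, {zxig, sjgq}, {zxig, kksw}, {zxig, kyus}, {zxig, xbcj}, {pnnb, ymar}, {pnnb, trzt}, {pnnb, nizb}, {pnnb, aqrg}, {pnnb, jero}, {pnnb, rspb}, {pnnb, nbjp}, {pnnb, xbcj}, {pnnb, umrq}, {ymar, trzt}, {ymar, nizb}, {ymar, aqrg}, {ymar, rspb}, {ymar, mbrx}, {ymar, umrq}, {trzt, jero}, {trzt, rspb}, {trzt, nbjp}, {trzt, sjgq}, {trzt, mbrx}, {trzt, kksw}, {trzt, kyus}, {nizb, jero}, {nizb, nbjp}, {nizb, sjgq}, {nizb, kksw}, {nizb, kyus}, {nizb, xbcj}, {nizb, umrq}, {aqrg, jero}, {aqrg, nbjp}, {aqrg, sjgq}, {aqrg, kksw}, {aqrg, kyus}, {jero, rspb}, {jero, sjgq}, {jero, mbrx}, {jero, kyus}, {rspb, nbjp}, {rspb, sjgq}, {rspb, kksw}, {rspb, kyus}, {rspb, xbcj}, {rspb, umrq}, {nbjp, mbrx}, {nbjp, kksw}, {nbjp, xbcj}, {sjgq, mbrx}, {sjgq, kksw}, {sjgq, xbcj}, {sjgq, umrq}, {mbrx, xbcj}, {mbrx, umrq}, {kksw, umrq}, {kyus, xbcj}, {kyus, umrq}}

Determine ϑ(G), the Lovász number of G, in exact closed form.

8

N(hgwa) = {legd, kkgt, thgu, shgg, xqfc, ozsh, qltf, qyab, nzqs, qkkn, nkta, nmva, zxig, trzt, nizb, aqrg, rspb, nbjp, mbrx, kyus, umrq}, |N(hgwa)| = 21.
N(jero) = {legd, thgu, shgg, vqav, ozsh, rnzb, qltf, qyab, qkkn, vmyk, nkta, nmva, gsym, pnnb, trzt, nizb, aqrg, rspb, sjgq, mbrx, kyus}, |N(jero)| = 21.
N(rnzb) = {kkgt, thgu, shgg, xqfc, oitc, ozsh, otax, qyab, nzqs, yqlw, nkta, nmva, zxig, ymar, nizb, jero, rspb, nbjp, mbrx, kksw, kyus}, |N(rnzb)| = 21.
Vertex umrq has 21 neighbors: thgu, shgg, hgwa, vqav, oitc, ozsh, otax, qyab, yqlw, vmyk, nkta, nmva, gsym, pnnb, ymar, nizb, rspb, sjgq, mbrx, kksw, kyus.
G on 36 vertices is 21-regular; this is K(9,2), the Kneser graph.
spec(A) ≈ [21.0, 1.0, -6.0] (distinct, 3 d.p.).
−36·(-6) / ((21)−(-6)) = 8 = ϑ(G).
ϑ(G) ≈ 8.000000000.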